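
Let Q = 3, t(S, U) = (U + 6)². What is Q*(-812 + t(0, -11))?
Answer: -2361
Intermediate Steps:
t(S, U) = (6 + U)²
Q*(-812 + t(0, -11)) = 3*(-812 + (6 - 11)²) = 3*(-812 + (-5)²) = 3*(-812 + 25) = 3*(-787) = -2361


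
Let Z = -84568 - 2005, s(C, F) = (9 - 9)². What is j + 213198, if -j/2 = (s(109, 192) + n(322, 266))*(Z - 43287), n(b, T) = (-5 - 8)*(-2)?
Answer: 6965918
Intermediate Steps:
s(C, F) = 0 (s(C, F) = 0² = 0)
n(b, T) = 26 (n(b, T) = -13*(-2) = 26)
Z = -86573
j = 6752720 (j = -2*(0 + 26)*(-86573 - 43287) = -52*(-129860) = -2*(-3376360) = 6752720)
j + 213198 = 6752720 + 213198 = 6965918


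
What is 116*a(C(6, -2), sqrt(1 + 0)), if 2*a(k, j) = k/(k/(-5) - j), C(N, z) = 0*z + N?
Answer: -1740/11 ≈ -158.18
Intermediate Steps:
C(N, z) = N (C(N, z) = 0 + N = N)
a(k, j) = k/(2*(-j - k/5)) (a(k, j) = (k/(k/(-5) - j))/2 = (k/(k*(-1/5) - j))/2 = (k/(-k/5 - j))/2 = (k/(-j - k/5))/2 = k/(2*(-j - k/5)))
116*a(C(6, -2), sqrt(1 + 0)) = 116*(-5*6/(2*6 + 10*sqrt(1 + 0))) = 116*(-5*6/(12 + 10*sqrt(1))) = 116*(-5*6/(12 + 10*1)) = 116*(-5*6/(12 + 10)) = 116*(-5*6/22) = 116*(-5*6*1/22) = 116*(-15/11) = -1740/11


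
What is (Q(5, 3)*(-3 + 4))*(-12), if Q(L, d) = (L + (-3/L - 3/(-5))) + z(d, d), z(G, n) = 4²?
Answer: -252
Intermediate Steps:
z(G, n) = 16
Q(L, d) = 83/5 + L - 3/L (Q(L, d) = (L + (-3/L - 3/(-5))) + 16 = (L + (-3/L - 3*(-⅕))) + 16 = (L + (-3/L + ⅗)) + 16 = (L + (⅗ - 3/L)) + 16 = (⅗ + L - 3/L) + 16 = 83/5 + L - 3/L)
(Q(5, 3)*(-3 + 4))*(-12) = ((83/5 + 5 - 3/5)*(-3 + 4))*(-12) = ((83/5 + 5 - 3*⅕)*1)*(-12) = ((83/5 + 5 - ⅗)*1)*(-12) = (21*1)*(-12) = 21*(-12) = -252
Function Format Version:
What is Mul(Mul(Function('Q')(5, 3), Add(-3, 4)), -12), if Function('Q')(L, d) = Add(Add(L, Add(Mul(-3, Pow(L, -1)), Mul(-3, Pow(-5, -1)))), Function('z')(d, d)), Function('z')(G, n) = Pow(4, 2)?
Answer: -252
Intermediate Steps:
Function('z')(G, n) = 16
Function('Q')(L, d) = Add(Rational(83, 5), L, Mul(-3, Pow(L, -1))) (Function('Q')(L, d) = Add(Add(L, Add(Mul(-3, Pow(L, -1)), Mul(-3, Pow(-5, -1)))), 16) = Add(Add(L, Add(Mul(-3, Pow(L, -1)), Mul(-3, Rational(-1, 5)))), 16) = Add(Add(L, Add(Mul(-3, Pow(L, -1)), Rational(3, 5))), 16) = Add(Add(L, Add(Rational(3, 5), Mul(-3, Pow(L, -1)))), 16) = Add(Add(Rational(3, 5), L, Mul(-3, Pow(L, -1))), 16) = Add(Rational(83, 5), L, Mul(-3, Pow(L, -1))))
Mul(Mul(Function('Q')(5, 3), Add(-3, 4)), -12) = Mul(Mul(Add(Rational(83, 5), 5, Mul(-3, Pow(5, -1))), Add(-3, 4)), -12) = Mul(Mul(Add(Rational(83, 5), 5, Mul(-3, Rational(1, 5))), 1), -12) = Mul(Mul(Add(Rational(83, 5), 5, Rational(-3, 5)), 1), -12) = Mul(Mul(21, 1), -12) = Mul(21, -12) = -252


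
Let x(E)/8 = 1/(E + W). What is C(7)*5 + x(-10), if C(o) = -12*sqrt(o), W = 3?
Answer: -8/7 - 60*sqrt(7) ≈ -159.89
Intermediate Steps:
x(E) = 8/(3 + E) (x(E) = 8/(E + 3) = 8/(3 + E))
C(7)*5 + x(-10) = -12*sqrt(7)*5 + 8/(3 - 10) = -60*sqrt(7) + 8/(-7) = -60*sqrt(7) + 8*(-1/7) = -60*sqrt(7) - 8/7 = -8/7 - 60*sqrt(7)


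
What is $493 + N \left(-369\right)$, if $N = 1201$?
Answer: $-442676$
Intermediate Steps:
$493 + N \left(-369\right) = 493 + 1201 \left(-369\right) = 493 - 443169 = -442676$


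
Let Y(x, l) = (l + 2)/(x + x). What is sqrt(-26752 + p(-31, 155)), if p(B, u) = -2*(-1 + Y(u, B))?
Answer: I*sqrt(642664255)/155 ≈ 163.55*I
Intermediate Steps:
Y(x, l) = (2 + l)/(2*x) (Y(x, l) = (2 + l)/((2*x)) = (2 + l)*(1/(2*x)) = (2 + l)/(2*x))
p(B, u) = 2 - (2 + B)/u (p(B, u) = -2*(-1 + (2 + B)/(2*u)) = 2 - (2 + B)/u)
sqrt(-26752 + p(-31, 155)) = sqrt(-26752 + (-2 - 1*(-31) + 2*155)/155) = sqrt(-26752 + (-2 + 31 + 310)/155) = sqrt(-26752 + (1/155)*339) = sqrt(-26752 + 339/155) = sqrt(-4146221/155) = I*sqrt(642664255)/155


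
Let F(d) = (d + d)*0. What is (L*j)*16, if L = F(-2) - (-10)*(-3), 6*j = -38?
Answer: 3040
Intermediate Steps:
j = -19/3 (j = (1/6)*(-38) = -19/3 ≈ -6.3333)
F(d) = 0 (F(d) = (2*d)*0 = 0)
L = -30 (L = 0 - (-10)*(-3) = 0 - 1*30 = 0 - 30 = -30)
(L*j)*16 = -30*(-19/3)*16 = 190*16 = 3040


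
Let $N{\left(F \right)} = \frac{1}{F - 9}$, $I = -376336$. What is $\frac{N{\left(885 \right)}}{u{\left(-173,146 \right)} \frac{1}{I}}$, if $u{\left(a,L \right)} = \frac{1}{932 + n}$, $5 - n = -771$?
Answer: $- \frac{160695472}{219} \approx -7.3377 \cdot 10^{5}$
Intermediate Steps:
$n = 776$ ($n = 5 - -771 = 5 + 771 = 776$)
$u{\left(a,L \right)} = \frac{1}{1708}$ ($u{\left(a,L \right)} = \frac{1}{932 + 776} = \frac{1}{1708}$)
$N{\left(F \right)} = \frac{1}{-9 + F}$
$\frac{N{\left(885 \right)}}{u{\left(-173,146 \right)} \frac{1}{I}} = \frac{1}{\left(-9 + 885\right) \frac{1}{1708 \left(-376336\right)}} = \frac{1}{876 \cdot \frac{1}{1708} \left(- \frac{1}{376336}\right)} = \frac{1}{876 \left(- \frac{1}{642781888}\right)} = \frac{1}{876} \left(-642781888\right) = - \frac{160695472}{219}$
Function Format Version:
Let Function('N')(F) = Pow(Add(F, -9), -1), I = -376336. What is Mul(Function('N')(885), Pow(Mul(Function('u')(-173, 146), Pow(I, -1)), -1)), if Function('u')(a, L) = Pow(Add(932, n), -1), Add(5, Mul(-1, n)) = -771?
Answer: Rational(-160695472, 219) ≈ -7.3377e+5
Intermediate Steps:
n = 776 (n = Add(5, Mul(-1, -771)) = Add(5, 771) = 776)
Function('u')(a, L) = Rational(1, 1708) (Function('u')(a, L) = Pow(Add(932, 776), -1) = Pow(1708, -1) = Rational(1, 1708))
Function('N')(F) = Pow(Add(-9, F), -1)
Mul(Function('N')(885), Pow(Mul(Function('u')(-173, 146), Pow(I, -1)), -1)) = Mul(Pow(Add(-9, 885), -1), Pow(Mul(Rational(1, 1708), Pow(-376336, -1)), -1)) = Mul(Pow(876, -1), Pow(Mul(Rational(1, 1708), Rational(-1, 376336)), -1)) = Mul(Rational(1, 876), Pow(Rational(-1, 642781888), -1)) = Mul(Rational(1, 876), -642781888) = Rational(-160695472, 219)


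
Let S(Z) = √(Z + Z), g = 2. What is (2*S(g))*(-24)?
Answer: -96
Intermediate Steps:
S(Z) = √2*√Z (S(Z) = √(2*Z) = √2*√Z)
(2*S(g))*(-24) = (2*(√2*√2))*(-24) = (2*2)*(-24) = 4*(-24) = -96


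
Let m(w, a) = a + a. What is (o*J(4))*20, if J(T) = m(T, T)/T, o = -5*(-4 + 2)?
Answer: 400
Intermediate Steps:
o = 10 (o = -5*(-2) = 10)
m(w, a) = 2*a
J(T) = 2 (J(T) = (2*T)/T = 2)
(o*J(4))*20 = (10*2)*20 = 20*20 = 400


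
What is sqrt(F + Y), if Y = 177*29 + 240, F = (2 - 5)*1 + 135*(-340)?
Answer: I*sqrt(40530) ≈ 201.32*I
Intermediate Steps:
F = -45903 (F = -3*1 - 45900 = -3 - 45900 = -45903)
Y = 5373 (Y = 5133 + 240 = 5373)
sqrt(F + Y) = sqrt(-45903 + 5373) = sqrt(-40530) = I*sqrt(40530)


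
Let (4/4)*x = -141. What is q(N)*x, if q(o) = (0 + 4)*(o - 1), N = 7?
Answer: -3384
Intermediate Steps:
x = -141
q(o) = -4 + 4*o (q(o) = 4*(-1 + o) = -4 + 4*o)
q(N)*x = (-4 + 4*7)*(-141) = (-4 + 28)*(-141) = 24*(-141) = -3384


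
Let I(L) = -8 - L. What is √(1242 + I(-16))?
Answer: 25*√2 ≈ 35.355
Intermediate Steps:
√(1242 + I(-16)) = √(1242 + (-8 - 1*(-16))) = √(1242 + (-8 + 16)) = √(1242 + 8) = √1250 = 25*√2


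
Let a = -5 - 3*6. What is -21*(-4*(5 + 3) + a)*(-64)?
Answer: -73920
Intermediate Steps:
a = -23 (a = -5 - 18 = -23)
-21*(-4*(5 + 3) + a)*(-64) = -21*(-4*(5 + 3) - 23)*(-64) = -21*(-4*8 - 23)*(-64) = -21*(-32 - 23)*(-64) = -21*(-55)*(-64) = 1155*(-64) = -73920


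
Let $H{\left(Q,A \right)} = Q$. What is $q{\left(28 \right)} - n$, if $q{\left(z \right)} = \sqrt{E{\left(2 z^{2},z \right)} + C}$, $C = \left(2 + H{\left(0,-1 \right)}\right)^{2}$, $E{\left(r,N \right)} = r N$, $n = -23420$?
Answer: $23420 + 2 \sqrt{10977} \approx 23630.0$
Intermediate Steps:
$E{\left(r,N \right)} = N r$
$C = 4$ ($C = \left(2 + 0\right)^{2} = 2^{2} = 4$)
$q{\left(z \right)} = \sqrt{4 + 2 z^{3}}$ ($q{\left(z \right)} = \sqrt{z 2 z^{2} + 4} = \sqrt{2 z^{3} + 4} = \sqrt{4 + 2 z^{3}}$)
$q{\left(28 \right)} - n = \sqrt{4 + 2 \cdot 28^{3}} - -23420 = \sqrt{4 + 2 \cdot 21952} + 23420 = \sqrt{4 + 43904} + 23420 = \sqrt{43908} + 23420 = 2 \sqrt{10977} + 23420 = 23420 + 2 \sqrt{10977}$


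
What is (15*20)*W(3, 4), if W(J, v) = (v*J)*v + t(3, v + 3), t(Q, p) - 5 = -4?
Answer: 14700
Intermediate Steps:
t(Q, p) = 1 (t(Q, p) = 5 - 4 = 1)
W(J, v) = 1 + J*v² (W(J, v) = (v*J)*v + 1 = (J*v)*v + 1 = J*v² + 1 = 1 + J*v²)
(15*20)*W(3, 4) = (15*20)*(1 + 3*4²) = 300*(1 + 3*16) = 300*(1 + 48) = 300*49 = 14700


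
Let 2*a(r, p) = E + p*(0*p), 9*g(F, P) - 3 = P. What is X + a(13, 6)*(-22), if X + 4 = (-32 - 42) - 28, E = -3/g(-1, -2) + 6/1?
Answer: 125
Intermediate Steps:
g(F, P) = ⅓ + P/9
E = -21 (E = -3/(⅓ + (⅑)*(-2)) + 6/1 = -3/(⅓ - 2/9) + 6*1 = -3/⅑ + 6 = -3*9 + 6 = -27 + 6 = -21)
a(r, p) = -21/2 (a(r, p) = (-21 + p*(0*p))/2 = (-21 + p*0)/2 = (-21 + 0)/2 = (½)*(-21) = -21/2)
X = -106 (X = -4 + ((-32 - 42) - 28) = -4 + (-74 - 28) = -4 - 102 = -106)
X + a(13, 6)*(-22) = -106 - 21/2*(-22) = -106 + 231 = 125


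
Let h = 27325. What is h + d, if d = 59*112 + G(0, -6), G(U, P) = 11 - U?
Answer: 33944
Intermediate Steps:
d = 6619 (d = 59*112 + (11 - 1*0) = 6608 + (11 + 0) = 6608 + 11 = 6619)
h + d = 27325 + 6619 = 33944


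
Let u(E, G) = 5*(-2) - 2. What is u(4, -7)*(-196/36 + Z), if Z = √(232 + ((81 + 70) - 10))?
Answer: 196/3 - 12*√373 ≈ -166.43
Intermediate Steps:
u(E, G) = -12 (u(E, G) = -10 - 2 = -12)
Z = √373 (Z = √(232 + (151 - 10)) = √(232 + 141) = √373 ≈ 19.313)
u(4, -7)*(-196/36 + Z) = -12*(-196/36 + √373) = -12*(-196*1/36 + √373) = -12*(-49/9 + √373) = 196/3 - 12*√373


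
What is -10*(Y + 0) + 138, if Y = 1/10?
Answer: 137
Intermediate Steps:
Y = ⅒ ≈ 0.10000
-10*(Y + 0) + 138 = -10*(⅒ + 0) + 138 = -10*⅒ + 138 = -1 + 138 = 137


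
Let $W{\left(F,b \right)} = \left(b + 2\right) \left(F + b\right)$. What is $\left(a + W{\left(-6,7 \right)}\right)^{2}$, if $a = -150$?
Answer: $19881$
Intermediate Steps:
$W{\left(F,b \right)} = \left(2 + b\right) \left(F + b\right)$
$\left(a + W{\left(-6,7 \right)}\right)^{2} = \left(-150 + \left(7^{2} + 2 \left(-6\right) + 2 \cdot 7 - 42\right)\right)^{2} = \left(-150 + \left(49 - 12 + 14 - 42\right)\right)^{2} = \left(-150 + 9\right)^{2} = \left(-141\right)^{2} = 19881$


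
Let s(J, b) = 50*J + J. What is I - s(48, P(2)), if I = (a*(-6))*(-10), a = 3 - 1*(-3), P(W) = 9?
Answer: -2088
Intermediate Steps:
a = 6 (a = 3 + 3 = 6)
I = 360 (I = (6*(-6))*(-10) = -36*(-10) = 360)
s(J, b) = 51*J
I - s(48, P(2)) = 360 - 51*48 = 360 - 1*2448 = 360 - 2448 = -2088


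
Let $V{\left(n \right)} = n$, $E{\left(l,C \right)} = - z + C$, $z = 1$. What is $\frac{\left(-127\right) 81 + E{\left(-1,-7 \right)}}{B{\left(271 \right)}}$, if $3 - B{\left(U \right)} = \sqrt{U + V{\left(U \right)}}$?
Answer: $\frac{30885}{533} + \frac{10295 \sqrt{542}}{533} \approx 507.62$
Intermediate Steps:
$E{\left(l,C \right)} = -1 + C$ ($E{\left(l,C \right)} = \left(-1\right) 1 + C = -1 + C$)
$B{\left(U \right)} = 3 - \sqrt{2} \sqrt{U}$ ($B{\left(U \right)} = 3 - \sqrt{U + U} = 3 - \sqrt{2 U} = 3 - \sqrt{2} \sqrt{U}$)
$\frac{\left(-127\right) 81 + E{\left(-1,-7 \right)}}{B{\left(271 \right)}} = \frac{\left(-127\right) 81 - 8}{3 - \sqrt{2} \sqrt{271}} = \frac{-10287 - 8}{3 - \sqrt{542}} = - \frac{10295}{3 - \sqrt{542}}$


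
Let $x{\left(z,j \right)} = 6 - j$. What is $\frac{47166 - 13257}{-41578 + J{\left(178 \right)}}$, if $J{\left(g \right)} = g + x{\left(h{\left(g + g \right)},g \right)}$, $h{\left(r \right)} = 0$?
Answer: $- \frac{33909}{41572} \approx -0.81567$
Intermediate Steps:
$J{\left(g \right)} = 6$ ($J{\left(g \right)} = g - \left(-6 + g\right) = 6$)
$\frac{47166 - 13257}{-41578 + J{\left(178 \right)}} = \frac{47166 - 13257}{-41578 + 6} = \frac{33909}{-41572} = 33909 \left(- \frac{1}{41572}\right) = - \frac{33909}{41572}$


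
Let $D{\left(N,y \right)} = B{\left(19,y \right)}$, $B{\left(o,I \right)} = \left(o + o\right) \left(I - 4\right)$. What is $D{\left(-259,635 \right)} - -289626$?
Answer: $313604$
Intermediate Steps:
$B{\left(o,I \right)} = 2 o \left(-4 + I\right)$
$D{\left(N,y \right)} = -152 + 38 y$ ($D{\left(N,y \right)} = 2 \cdot 19 \left(-4 + y\right) = -152 + 38 y$)
$D{\left(-259,635 \right)} - -289626 = \left(-152 + 38 \cdot 635\right) - -289626 = \left(-152 + 24130\right) + 289626 = 23978 + 289626 = 313604$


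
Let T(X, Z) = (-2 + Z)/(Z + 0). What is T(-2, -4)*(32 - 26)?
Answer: 9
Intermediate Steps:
T(X, Z) = (-2 + Z)/Z
T(-2, -4)*(32 - 26) = ((-2 - 4)/(-4))*(32 - 26) = -¼*(-6)*6 = (3/2)*6 = 9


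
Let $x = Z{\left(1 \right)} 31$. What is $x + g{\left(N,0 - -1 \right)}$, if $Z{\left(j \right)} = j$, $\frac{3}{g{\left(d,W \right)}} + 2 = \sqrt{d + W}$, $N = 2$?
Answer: $25 - 3 \sqrt{3} \approx 19.804$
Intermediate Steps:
$g{\left(d,W \right)} = \frac{3}{-2 + \sqrt{W + d}}$ ($g{\left(d,W \right)} = \frac{3}{-2 + \sqrt{d + W}} = \frac{3}{-2 + \sqrt{W + d}}$)
$x = 31$ ($x = 1 \cdot 31 = 31$)
$x + g{\left(N,0 - -1 \right)} = 31 + \frac{3}{-2 + \sqrt{\left(0 - -1\right) + 2}} = 31 + \frac{3}{-2 + \sqrt{\left(0 + 1\right) + 2}} = 31 + \frac{3}{-2 + \sqrt{1 + 2}} = 31 + \frac{3}{-2 + \sqrt{3}}$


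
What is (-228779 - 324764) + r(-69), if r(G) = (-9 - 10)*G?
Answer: -552232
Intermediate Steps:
r(G) = -19*G
(-228779 - 324764) + r(-69) = (-228779 - 324764) - 19*(-69) = -553543 + 1311 = -552232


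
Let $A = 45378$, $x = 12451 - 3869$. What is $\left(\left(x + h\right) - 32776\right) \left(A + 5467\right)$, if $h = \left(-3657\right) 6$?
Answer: $-2345784920$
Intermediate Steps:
$h = -21942$
$x = 8582$
$\left(\left(x + h\right) - 32776\right) \left(A + 5467\right) = \left(\left(8582 - 21942\right) - 32776\right) \left(45378 + 5467\right) = \left(-13360 - 32776\right) 50845 = \left(-46136\right) 50845 = -2345784920$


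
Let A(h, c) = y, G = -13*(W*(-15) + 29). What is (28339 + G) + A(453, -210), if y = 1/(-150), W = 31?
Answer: 5101049/150 ≈ 34007.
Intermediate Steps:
y = -1/150 ≈ -0.0066667
G = 5668 (G = -13*(31*(-15) + 29) = -13*(-465 + 29) = -13*(-436) = 5668)
A(h, c) = -1/150
(28339 + G) + A(453, -210) = (28339 + 5668) - 1/150 = 34007 - 1/150 = 5101049/150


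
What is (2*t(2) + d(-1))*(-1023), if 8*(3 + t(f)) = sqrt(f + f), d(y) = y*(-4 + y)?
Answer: 1023/2 ≈ 511.50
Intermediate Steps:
t(f) = -3 + sqrt(2)*sqrt(f)/8 (t(f) = -3 + sqrt(f + f)/8 = -3 + sqrt(2*f)/8 = -3 + (sqrt(2)*sqrt(f))/8 = -3 + sqrt(2)*sqrt(f)/8)
(2*t(2) + d(-1))*(-1023) = (2*(-3 + sqrt(2)*sqrt(2)/8) - (-4 - 1))*(-1023) = (2*(-3 + 1/4) - 1*(-5))*(-1023) = (2*(-11/4) + 5)*(-1023) = (-11/2 + 5)*(-1023) = -1/2*(-1023) = 1023/2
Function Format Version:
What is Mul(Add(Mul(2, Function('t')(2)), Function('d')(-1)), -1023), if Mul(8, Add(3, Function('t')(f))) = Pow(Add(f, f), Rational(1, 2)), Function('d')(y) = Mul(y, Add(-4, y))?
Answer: Rational(1023, 2) ≈ 511.50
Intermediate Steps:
Function('t')(f) = Add(-3, Mul(Rational(1, 8), Pow(2, Rational(1, 2)), Pow(f, Rational(1, 2)))) (Function('t')(f) = Add(-3, Mul(Rational(1, 8), Pow(Add(f, f), Rational(1, 2)))) = Add(-3, Mul(Rational(1, 8), Pow(Mul(2, f), Rational(1, 2)))) = Add(-3, Mul(Rational(1, 8), Mul(Pow(2, Rational(1, 2)), Pow(f, Rational(1, 2))))) = Add(-3, Mul(Rational(1, 8), Pow(2, Rational(1, 2)), Pow(f, Rational(1, 2)))))
Mul(Add(Mul(2, Function('t')(2)), Function('d')(-1)), -1023) = Mul(Add(Mul(2, Add(-3, Mul(Rational(1, 8), Pow(2, Rational(1, 2)), Pow(2, Rational(1, 2))))), Mul(-1, Add(-4, -1))), -1023) = Mul(Add(Mul(2, Add(-3, Rational(1, 4))), Mul(-1, -5)), -1023) = Mul(Add(Mul(2, Rational(-11, 4)), 5), -1023) = Mul(Add(Rational(-11, 2), 5), -1023) = Mul(Rational(-1, 2), -1023) = Rational(1023, 2)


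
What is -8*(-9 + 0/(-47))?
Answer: 72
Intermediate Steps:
-8*(-9 + 0/(-47)) = -8*(-9 + 0*(-1/47)) = -8*(-9 + 0) = -8*(-9) = 72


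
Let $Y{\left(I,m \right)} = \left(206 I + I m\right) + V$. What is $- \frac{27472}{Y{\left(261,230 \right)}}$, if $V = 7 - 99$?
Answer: $- \frac{3434}{14213} \approx -0.24161$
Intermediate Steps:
$V = -92$
$Y{\left(I,m \right)} = -92 + 206 I + I m$ ($Y{\left(I,m \right)} = \left(206 I + I m\right) - 92 = -92 + 206 I + I m$)
$- \frac{27472}{Y{\left(261,230 \right)}} = - \frac{27472}{-92 + 206 \cdot 261 + 261 \cdot 230} = - \frac{27472}{-92 + 53766 + 60030} = - \frac{27472}{113704} = \left(-27472\right) \frac{1}{113704} = - \frac{3434}{14213}$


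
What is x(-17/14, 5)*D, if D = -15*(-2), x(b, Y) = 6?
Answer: 180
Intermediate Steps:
D = 30
x(-17/14, 5)*D = 6*30 = 180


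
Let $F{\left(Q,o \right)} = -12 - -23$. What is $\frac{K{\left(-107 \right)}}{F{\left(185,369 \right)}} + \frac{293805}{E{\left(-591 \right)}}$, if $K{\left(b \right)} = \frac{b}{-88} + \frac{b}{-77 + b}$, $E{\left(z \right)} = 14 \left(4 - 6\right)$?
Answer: $- \frac{408823291}{38962} \approx -10493.0$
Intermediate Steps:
$F{\left(Q,o \right)} = 11$ ($F{\left(Q,o \right)} = -12 + 23 = 11$)
$E{\left(z \right)} = -28$ ($E{\left(z \right)} = 14 \left(-2\right) = -28$)
$K{\left(b \right)} = - \frac{b}{88} + \frac{b}{-77 + b}$ ($K{\left(b \right)} = b \left(- \frac{1}{88}\right) + \frac{b}{-77 + b} = - \frac{b}{88} + \frac{b}{-77 + b}$)
$\frac{K{\left(-107 \right)}}{F{\left(185,369 \right)}} + \frac{293805}{E{\left(-591 \right)}} = \frac{\frac{1}{88} \left(-107\right) \frac{1}{-77 - 107} \left(165 - -107\right)}{11} + \frac{293805}{-28} = \frac{1}{88} \left(-107\right) \frac{1}{-184} \left(165 + 107\right) \frac{1}{11} + 293805 \left(- \frac{1}{28}\right) = \frac{1}{88} \left(-107\right) \left(- \frac{1}{184}\right) 272 \cdot \frac{1}{11} - \frac{293805}{28} = \frac{1819}{1012} \cdot \frac{1}{11} - \frac{293805}{28} = \frac{1819}{11132} - \frac{293805}{28} = - \frac{408823291}{38962}$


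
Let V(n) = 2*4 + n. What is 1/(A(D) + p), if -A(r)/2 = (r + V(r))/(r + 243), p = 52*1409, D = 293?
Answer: 134/9817615 ≈ 1.3649e-5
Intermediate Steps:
V(n) = 8 + n
p = 73268
A(r) = -2*(8 + 2*r)/(243 + r) (A(r) = -2*(r + (8 + r))/(r + 243) = -2*(8 + 2*r)/(243 + r))
1/(A(D) + p) = 1/(4*(-4 - 1*293)/(243 + 293) + 73268) = 1/(4*(-4 - 293)/536 + 73268) = 1/(4*(1/536)*(-297) + 73268) = 1/(-297/134 + 73268) = 1/(9817615/134) = 134/9817615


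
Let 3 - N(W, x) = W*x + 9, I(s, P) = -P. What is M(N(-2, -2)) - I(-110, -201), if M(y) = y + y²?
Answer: -111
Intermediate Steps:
N(W, x) = -6 - W*x (N(W, x) = 3 - (W*x + 9) = 3 - (9 + W*x) = 3 + (-9 - W*x) = -6 - W*x)
M(N(-2, -2)) - I(-110, -201) = (-6 - 1*(-2)*(-2))*(1 + (-6 - 1*(-2)*(-2))) - (-1)*(-201) = (-6 - 4)*(1 + (-6 - 4)) - 1*201 = -10*(1 - 10) - 201 = -10*(-9) - 201 = 90 - 201 = -111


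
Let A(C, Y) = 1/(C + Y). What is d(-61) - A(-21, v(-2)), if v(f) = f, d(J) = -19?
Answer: -436/23 ≈ -18.957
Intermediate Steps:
d(-61) - A(-21, v(-2)) = -19 - 1/(-21 - 2) = -19 - 1/(-23) = -19 - 1*(-1/23) = -19 + 1/23 = -436/23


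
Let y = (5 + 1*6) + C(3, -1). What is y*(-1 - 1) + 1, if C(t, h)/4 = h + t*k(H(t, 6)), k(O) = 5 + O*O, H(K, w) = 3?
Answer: -349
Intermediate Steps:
k(O) = 5 + O²
C(t, h) = 4*h + 56*t (C(t, h) = 4*(h + t*(5 + 3²)) = 4*(h + t*(5 + 9)) = 4*(h + t*14) = 4*(h + 14*t) = 4*h + 56*t)
y = 175 (y = (5 + 1*6) + (4*(-1) + 56*3) = (5 + 6) + (-4 + 168) = 11 + 164 = 175)
y*(-1 - 1) + 1 = 175*(-1 - 1) + 1 = 175*(-2) + 1 = -350 + 1 = -349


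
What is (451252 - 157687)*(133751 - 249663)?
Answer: -34027706280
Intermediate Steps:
(451252 - 157687)*(133751 - 249663) = 293565*(-115912) = -34027706280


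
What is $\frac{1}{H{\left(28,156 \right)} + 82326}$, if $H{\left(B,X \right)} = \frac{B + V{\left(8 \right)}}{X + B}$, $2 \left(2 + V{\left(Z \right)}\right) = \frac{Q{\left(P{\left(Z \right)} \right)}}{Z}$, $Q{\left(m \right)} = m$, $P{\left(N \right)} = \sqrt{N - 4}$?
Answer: $\frac{1472}{121184081} \approx 1.2147 \cdot 10^{-5}$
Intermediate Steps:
$P{\left(N \right)} = \sqrt{-4 + N}$
$V{\left(Z \right)} = -2 + \frac{\sqrt{-4 + Z}}{2 Z}$ ($V{\left(Z \right)} = -2 + \frac{\sqrt{-4 + Z} \frac{1}{Z}}{2} = -2 + \frac{\frac{1}{Z} \sqrt{-4 + Z}}{2} = -2 + \frac{\sqrt{-4 + Z}}{2 Z}$)
$H{\left(B,X \right)} = \frac{- \frac{15}{8} + B}{B + X}$ ($H{\left(B,X \right)} = \frac{B - \left(2 - \frac{\sqrt{-4 + 8}}{2 \cdot 8}\right)}{X + B} = \frac{B - \left(2 - \frac{\sqrt{4}}{16}\right)}{B + X} = \frac{B - \left(2 - \frac{1}{8}\right)}{B + X} = \frac{B + \left(-2 + \frac{1}{8}\right)}{B + X} = \frac{B - \frac{15}{8}}{B + X} = \frac{- \frac{15}{8} + B}{B + X}$)
$\frac{1}{H{\left(28,156 \right)} + 82326} = \frac{1}{\frac{- \frac{15}{8} + 28}{28 + 156} + 82326} = \frac{1}{\frac{1}{184} \cdot \frac{209}{8} + 82326} = \frac{1}{\frac{209}{1472} + 82326} = \frac{1}{\frac{121184081}{1472}} = \frac{1472}{121184081}$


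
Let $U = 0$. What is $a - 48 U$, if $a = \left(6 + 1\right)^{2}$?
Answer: $49$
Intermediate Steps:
$a = 49$ ($a = 7^{2} = 49$)
$a - 48 U = 49 - 0 = 49 + 0 = 49$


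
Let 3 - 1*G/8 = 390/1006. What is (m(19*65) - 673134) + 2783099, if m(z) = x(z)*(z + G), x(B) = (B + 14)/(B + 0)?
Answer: 1311509822358/621205 ≈ 2.1112e+6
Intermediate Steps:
G = 10512/503 (G = 24 - 3120/1006 = 24 - 8*195/503 = 24 - 1560/503 = 10512/503 ≈ 20.899)
x(B) = (14 + B)/B
m(z) = (14 + z)*(10512/503 + z)/z (m(z) = ((14 + z)/z)*(z + 10512/503) = ((14 + z)/z)*(10512/503 + z) = (14 + z)*(10512/503 + z)/z)
(m(19*65) - 673134) + 2783099 = ((17554/503 + 19*65 + 147168/(503*((19*65)))) - 673134) + 2783099 = ((17554/503 + 1235 + (147168/503)/1235) - 673134) + 2783099 = ((17554/503 + 1235 + (147168/503)*(1/1235)) - 673134) + 2783099 = ((17554/503 + 1235 + 147168/621205) - 673134) + 2783099 = (789014533/621205 - 673134) + 2783099 = -417365191937/621205 + 2783099 = 1311509822358/621205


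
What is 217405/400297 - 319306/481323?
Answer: -23175207067/192672152931 ≈ -0.12028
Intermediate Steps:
217405/400297 - 319306/481323 = -23175207067/192672152931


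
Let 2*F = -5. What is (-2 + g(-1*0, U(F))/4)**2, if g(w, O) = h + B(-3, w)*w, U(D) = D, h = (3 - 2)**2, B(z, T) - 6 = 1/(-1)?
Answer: 49/16 ≈ 3.0625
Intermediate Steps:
F = -5/2 (F = (1/2)*(-5) = -5/2 ≈ -2.5000)
B(z, T) = 5 (B(z, T) = 6 + 1/(-1) = 6 - 1 = 5)
h = 1 (h = 1**2 = 1)
g(w, O) = 1 + 5*w
(-2 + g(-1*0, U(F))/4)**2 = (-2 + (1 + 5*(-1*0))/4)**2 = (-2 + (1 + 5*0)*(1/4))**2 = (-2 + (1 + 0)*(1/4))**2 = (-2 + 1*(1/4))**2 = (-2 + 1/4)**2 = (-7/4)**2 = 49/16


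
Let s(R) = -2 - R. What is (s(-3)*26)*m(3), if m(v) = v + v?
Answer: 156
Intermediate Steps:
m(v) = 2*v
(s(-3)*26)*m(3) = ((-2 - 1*(-3))*26)*(2*3) = ((-2 + 3)*26)*6 = (1*26)*6 = 26*6 = 156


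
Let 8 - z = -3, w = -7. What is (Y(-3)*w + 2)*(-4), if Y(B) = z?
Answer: 300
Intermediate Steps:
z = 11 (z = 8 - 1*(-3) = 8 + 3 = 11)
Y(B) = 11
(Y(-3)*w + 2)*(-4) = (11*(-7) + 2)*(-4) = (-77 + 2)*(-4) = -75*(-4) = 300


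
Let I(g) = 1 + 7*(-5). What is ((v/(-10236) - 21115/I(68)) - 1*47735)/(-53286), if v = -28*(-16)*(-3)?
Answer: 455465189/515133524 ≈ 0.88417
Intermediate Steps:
I(g) = -34 (I(g) = 1 - 35 = -34)
v = -1344 (v = 448*(-3) = -1344)
((v/(-10236) - 21115/I(68)) - 1*47735)/(-53286) = ((-1344/(-10236) - 21115/(-34)) - 1*47735)/(-53286) = ((-1344*(-1/10236) - 21115*(-1/34)) - 47735)*(-1/53286) = ((112/853 + 21115/34) - 47735)*(-1/53286) = (18014903/29002 - 47735)*(-1/53286) = -1366395567/29002*(-1/53286) = 455465189/515133524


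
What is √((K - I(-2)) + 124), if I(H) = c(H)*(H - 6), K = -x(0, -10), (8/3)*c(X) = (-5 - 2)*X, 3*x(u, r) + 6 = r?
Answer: √1542/3 ≈ 13.089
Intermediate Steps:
x(u, r) = -2 + r/3
c(X) = -21*X/8 (c(X) = 3*((-5 - 2)*X)/8 = 3*(-7*X)/8 = -21*X/8)
K = 16/3 (K = -(-2 + (⅓)*(-10)) = -(-2 - 10/3) = -1*(-16/3) = 16/3 ≈ 5.3333)
I(H) = -21*H*(-6 + H)/8 (I(H) = (-21*H/8)*(H - 6) = (-21*H/8)*(-6 + H) = -21*H*(-6 + H)/8)
√((K - I(-2)) + 124) = √((16/3 - 21*(-2)*(6 - 1*(-2))/8) + 124) = √((16/3 - 21*(-2)*(6 + 2)/8) + 124) = √((16/3 - 21*(-2)*8/8) + 124) = √((16/3 - 1*(-42)) + 124) = √((16/3 + 42) + 124) = √(142/3 + 124) = √(514/3) = √1542/3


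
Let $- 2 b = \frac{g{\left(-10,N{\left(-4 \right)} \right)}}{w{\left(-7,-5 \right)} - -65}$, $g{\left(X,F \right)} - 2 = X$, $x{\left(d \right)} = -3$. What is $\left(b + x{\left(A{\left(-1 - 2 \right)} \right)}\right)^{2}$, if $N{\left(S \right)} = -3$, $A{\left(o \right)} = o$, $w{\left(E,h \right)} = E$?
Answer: $\frac{7225}{841} \approx 8.591$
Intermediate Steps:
$g{\left(X,F \right)} = 2 + X$
$b = \frac{2}{29}$ ($b = - \frac{\left(2 - 10\right) \frac{1}{-7 - -65}}{2} = - \frac{\left(-8\right) \frac{1}{-7 + 65}}{2} = - \frac{\left(-8\right) \frac{1}{58}}{2} = \left(- \frac{1}{2}\right) \left(- \frac{4}{29}\right) = \frac{2}{29} \approx 0.068966$)
$\left(b + x{\left(A{\left(-1 - 2 \right)} \right)}\right)^{2} = \left(\frac{2}{29} - 3\right)^{2} = \left(- \frac{85}{29}\right)^{2} = \frac{7225}{841}$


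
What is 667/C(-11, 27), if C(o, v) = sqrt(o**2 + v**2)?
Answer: 667*sqrt(34)/170 ≈ 22.878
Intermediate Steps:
667/C(-11, 27) = 667/(sqrt((-11)**2 + 27**2)) = 667/(sqrt(121 + 729)) = 667/(sqrt(850)) = 667/((5*sqrt(34))) = 667*(sqrt(34)/170) = 667*sqrt(34)/170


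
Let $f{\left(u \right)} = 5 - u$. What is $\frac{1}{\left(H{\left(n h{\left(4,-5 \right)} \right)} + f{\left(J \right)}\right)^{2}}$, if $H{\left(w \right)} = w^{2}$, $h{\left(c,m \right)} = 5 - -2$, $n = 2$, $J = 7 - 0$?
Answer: $\frac{1}{37636} \approx 2.657 \cdot 10^{-5}$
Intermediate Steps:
$J = 7$ ($J = 7 + 0 = 7$)
$h{\left(c,m \right)} = 7$ ($h{\left(c,m \right)} = 5 + 2 = 7$)
$\frac{1}{\left(H{\left(n h{\left(4,-5 \right)} \right)} + f{\left(J \right)}\right)^{2}} = \frac{1}{\left(\left(2 \cdot 7\right)^{2} + \left(5 - 7\right)\right)^{2}} = \frac{1}{\left(14^{2} + \left(5 - 7\right)\right)^{2}} = \frac{1}{\left(196 - 2\right)^{2}} = \frac{1}{194^{2}} = \frac{1}{37636}$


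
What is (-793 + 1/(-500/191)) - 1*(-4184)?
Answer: 1695309/500 ≈ 3390.6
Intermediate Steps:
(-793 + 1/(-500/191)) - 1*(-4184) = (-793 + 1/(-500*1/191)) + 4184 = (-793 + 1/(-500/191)) + 4184 = (-793 - 191/500) + 4184 = -396691/500 + 4184 = 1695309/500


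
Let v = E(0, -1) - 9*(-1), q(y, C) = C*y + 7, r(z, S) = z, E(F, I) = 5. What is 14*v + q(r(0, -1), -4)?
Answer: 203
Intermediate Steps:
q(y, C) = 7 + C*y
v = 14 (v = 5 - 9*(-1) = 5 + 9 = 14)
14*v + q(r(0, -1), -4) = 14*14 + (7 - 4*0) = 196 + (7 + 0) = 196 + 7 = 203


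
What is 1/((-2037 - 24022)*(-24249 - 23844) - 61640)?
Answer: 1/1253193847 ≈ 7.9796e-10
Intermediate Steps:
1/((-2037 - 24022)*(-24249 - 23844) - 61640) = 1/(-26059*(-48093) - 61640) = 1/(1253255487 - 61640) = 1/1253193847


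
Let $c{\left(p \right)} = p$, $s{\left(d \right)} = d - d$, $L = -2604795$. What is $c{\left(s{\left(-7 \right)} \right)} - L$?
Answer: $2604795$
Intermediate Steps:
$s{\left(d \right)} = 0$
$c{\left(s{\left(-7 \right)} \right)} - L = 0 - -2604795 = 0 + 2604795 = 2604795$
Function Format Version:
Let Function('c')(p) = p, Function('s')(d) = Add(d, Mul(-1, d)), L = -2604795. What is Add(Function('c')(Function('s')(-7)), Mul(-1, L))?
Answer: 2604795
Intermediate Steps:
Function('s')(d) = 0
Add(Function('c')(Function('s')(-7)), Mul(-1, L)) = Add(0, Mul(-1, -2604795)) = Add(0, 2604795) = 2604795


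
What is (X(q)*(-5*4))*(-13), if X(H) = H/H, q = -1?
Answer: 260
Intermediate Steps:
X(H) = 1
(X(q)*(-5*4))*(-13) = (1*(-5*4))*(-13) = (1*(-20))*(-13) = -20*(-13) = 260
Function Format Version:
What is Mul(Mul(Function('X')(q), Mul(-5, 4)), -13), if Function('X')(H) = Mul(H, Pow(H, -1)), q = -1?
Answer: 260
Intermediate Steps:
Function('X')(H) = 1
Mul(Mul(Function('X')(q), Mul(-5, 4)), -13) = Mul(Mul(1, Mul(-5, 4)), -13) = Mul(Mul(1, -20), -13) = Mul(-20, -13) = 260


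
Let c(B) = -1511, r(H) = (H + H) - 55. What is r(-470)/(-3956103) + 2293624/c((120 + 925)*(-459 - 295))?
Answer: -9073811283827/5977671633 ≈ -1518.0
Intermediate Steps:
r(H) = -55 + 2*H (r(H) = 2*H - 55 = -55 + 2*H)
r(-470)/(-3956103) + 2293624/c((120 + 925)*(-459 - 295)) = (-55 + 2*(-470))/(-3956103) + 2293624/(-1511) = (-55 - 940)*(-1/3956103) + 2293624*(-1/1511) = -995*(-1/3956103) - 2293624/1511 = 995/3956103 - 2293624/1511 = -9073811283827/5977671633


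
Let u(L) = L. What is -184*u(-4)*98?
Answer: 72128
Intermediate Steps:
-184*u(-4)*98 = -184*(-4)*98 = 736*98 = 72128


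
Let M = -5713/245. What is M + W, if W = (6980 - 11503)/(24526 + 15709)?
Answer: -46194138/1971515 ≈ -23.431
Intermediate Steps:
M = -5713/245 ≈ -23.318
W = -4523/40235 ≈ -0.11241
M + W = -5713/245 - 4523/40235 = -46194138/1971515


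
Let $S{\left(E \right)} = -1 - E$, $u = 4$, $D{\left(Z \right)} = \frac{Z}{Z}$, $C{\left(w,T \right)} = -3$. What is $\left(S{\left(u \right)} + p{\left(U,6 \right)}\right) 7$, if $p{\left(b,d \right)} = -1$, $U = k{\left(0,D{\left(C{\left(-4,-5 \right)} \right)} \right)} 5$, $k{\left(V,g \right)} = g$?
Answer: $-42$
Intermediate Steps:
$D{\left(Z \right)} = 1$
$U = 5$ ($U = 1 \cdot 5 = 5$)
$\left(S{\left(u \right)} + p{\left(U,6 \right)}\right) 7 = \left(\left(-1 - 4\right) - 1\right) 7 = \left(-5 - 1\right) 7 = \left(-6\right) 7 = -42$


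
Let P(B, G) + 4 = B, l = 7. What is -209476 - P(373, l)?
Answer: -209845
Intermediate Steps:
P(B, G) = -4 + B
-209476 - P(373, l) = -209476 - (-4 + 373) = -209476 - 1*369 = -209476 - 369 = -209845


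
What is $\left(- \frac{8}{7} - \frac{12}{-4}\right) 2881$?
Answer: $\frac{37453}{7} \approx 5350.4$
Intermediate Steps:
$\left(- \frac{8}{7} - \frac{12}{-4}\right) 2881 = \left(\left(-8\right) \frac{1}{7} - -3\right) 2881 = \left(- \frac{8}{7} + 3\right) 2881 = \frac{13}{7} \cdot 2881 = \frac{37453}{7}$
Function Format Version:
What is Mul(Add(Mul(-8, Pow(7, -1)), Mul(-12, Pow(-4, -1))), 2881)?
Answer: Rational(37453, 7) ≈ 5350.4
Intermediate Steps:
Mul(Add(Mul(-8, Pow(7, -1)), Mul(-12, Pow(-4, -1))), 2881) = Mul(Add(Mul(-8, Rational(1, 7)), Mul(-12, Rational(-1, 4))), 2881) = Mul(Add(Rational(-8, 7), 3), 2881) = Mul(Rational(13, 7), 2881) = Rational(37453, 7)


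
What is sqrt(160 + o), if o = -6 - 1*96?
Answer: sqrt(58) ≈ 7.6158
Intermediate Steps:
o = -102 (o = -6 - 96 = -102)
sqrt(160 + o) = sqrt(160 - 102) = sqrt(58)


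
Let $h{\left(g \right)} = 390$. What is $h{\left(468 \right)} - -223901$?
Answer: $224291$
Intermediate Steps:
$h{\left(468 \right)} - -223901 = 390 - -223901 = 390 + \left(51080 + 172821\right) = 390 + 223901 = 224291$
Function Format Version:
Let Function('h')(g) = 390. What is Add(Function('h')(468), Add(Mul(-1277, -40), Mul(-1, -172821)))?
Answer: 224291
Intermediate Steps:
Add(Function('h')(468), Add(Mul(-1277, -40), Mul(-1, -172821))) = Add(390, Add(Mul(-1277, -40), Mul(-1, -172821))) = Add(390, Add(51080, 172821)) = Add(390, 223901) = 224291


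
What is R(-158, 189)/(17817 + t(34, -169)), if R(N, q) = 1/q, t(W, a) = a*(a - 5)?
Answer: 1/8925147 ≈ 1.1204e-7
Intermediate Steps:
t(W, a) = a*(-5 + a)
R(-158, 189)/(17817 + t(34, -169)) = 1/(189*(17817 - 169*(-5 - 169))) = 1/(189*(17817 - 169*(-174))) = 1/(189*(17817 + 29406)) = (1/189)/47223 = (1/189)*(1/47223) = 1/8925147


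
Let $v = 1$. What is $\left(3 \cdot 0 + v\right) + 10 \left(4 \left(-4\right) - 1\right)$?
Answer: $-169$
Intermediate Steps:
$\left(3 \cdot 0 + v\right) + 10 \left(4 \left(-4\right) - 1\right) = \left(3 \cdot 0 + 1\right) + 10 \left(4 \left(-4\right) - 1\right) = \left(0 + 1\right) + 10 \left(-16 - 1\right) = 1 + 10 \left(-17\right) = 1 - 170 = -169$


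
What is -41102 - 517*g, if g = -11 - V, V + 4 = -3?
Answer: -39034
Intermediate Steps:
V = -7 (V = -4 - 3 = -7)
g = -4 (g = -11 - 1*(-7) = -11 + 7 = -4)
-41102 - 517*g = -41102 - 517*(-4) = -41102 + 2068 = -39034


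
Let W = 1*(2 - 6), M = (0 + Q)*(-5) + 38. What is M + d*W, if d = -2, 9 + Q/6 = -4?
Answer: 436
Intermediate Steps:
Q = -78 (Q = -54 + 6*(-4) = -54 - 24 = -78)
M = 428 (M = (0 - 78)*(-5) + 38 = -78*(-5) + 38 = 390 + 38 = 428)
W = -4 (W = 1*(-4) = -4)
M + d*W = 428 - 2*(-4) = 428 + 8 = 436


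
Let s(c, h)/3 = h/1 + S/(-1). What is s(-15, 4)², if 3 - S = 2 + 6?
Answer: 729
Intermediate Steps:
S = -5 (S = 3 - (2 + 6) = 3 - 1*8 = 3 - 8 = -5)
s(c, h) = 15 + 3*h (s(c, h) = 3*(h/1 - 5/(-1)) = 3*(h*1 - 5*(-1)) = 3*(h + 5) = 3*(5 + h) = 15 + 3*h)
s(-15, 4)² = (15 + 3*4)² = (15 + 12)² = 27² = 729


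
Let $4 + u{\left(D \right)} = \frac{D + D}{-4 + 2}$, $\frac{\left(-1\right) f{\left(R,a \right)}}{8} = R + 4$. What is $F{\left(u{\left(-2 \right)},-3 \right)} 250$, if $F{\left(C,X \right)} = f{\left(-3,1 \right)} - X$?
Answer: $-1250$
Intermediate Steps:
$f{\left(R,a \right)} = -32 - 8 R$ ($f{\left(R,a \right)} = - 8 \left(R + 4\right) = - 8 \left(4 + R\right) = -32 - 8 R$)
$u{\left(D \right)} = -4 - D$ ($u{\left(D \right)} = -4 + \frac{D + D}{-4 + 2} = -4 + \frac{2 D}{-2} = -4 + 2 D \left(- \frac{1}{2}\right) = -4 - D$)
$F{\left(C,X \right)} = -8 - X$ ($F{\left(C,X \right)} = \left(-32 - -24\right) - X = \left(-32 + 24\right) - X = -8 - X$)
$F{\left(u{\left(-2 \right)},-3 \right)} 250 = \left(-8 - -3\right) 250 = \left(-8 + 3\right) 250 = \left(-5\right) 250 = -1250$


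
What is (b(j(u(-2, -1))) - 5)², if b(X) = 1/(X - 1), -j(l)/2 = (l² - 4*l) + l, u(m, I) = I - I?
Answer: 36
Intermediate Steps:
u(m, I) = 0
j(l) = -2*l² + 6*l (j(l) = -2*((l² - 4*l) + l) = -2*(l² - 3*l) = -2*l² + 6*l)
b(X) = 1/(-1 + X)
(b(j(u(-2, -1))) - 5)² = (1/(-1 + 2*0*(3 - 1*0)) - 5)² = (1/(-1 + 2*0*(3 + 0)) - 5)² = (1/(-1 + 2*0*3) - 5)² = (1/(-1 + 0) - 5)² = (1/(-1) - 5)² = (-1 - 5)² = (-6)² = 36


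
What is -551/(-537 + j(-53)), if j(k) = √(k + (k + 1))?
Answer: 98629/96158 + 551*I*√105/288474 ≈ 1.0257 + 0.019572*I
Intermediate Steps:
j(k) = √(1 + 2*k) (j(k) = √(k + (1 + k)) = √(1 + 2*k))
-551/(-537 + j(-53)) = -551/(-537 + √(1 + 2*(-53))) = -551/(-537 + √(1 - 106)) = -551/(-537 + √(-105)) = -551/(-537 + I*√105)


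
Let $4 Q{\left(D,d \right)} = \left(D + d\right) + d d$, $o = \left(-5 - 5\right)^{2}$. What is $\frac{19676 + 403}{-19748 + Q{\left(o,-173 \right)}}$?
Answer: $- \frac{20079}{12284} \approx -1.6346$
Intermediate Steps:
$o = 100$ ($o = \left(-10\right)^{2} = 100$)
$Q{\left(D,d \right)} = \frac{D}{4} + \frac{d}{4} + \frac{d^{2}}{4}$ ($Q{\left(D,d \right)} = \frac{\left(D + d\right) + d d}{4} = \frac{\left(D + d\right) + d^{2}}{4} = \frac{D + d + d^{2}}{4} = \frac{D}{4} + \frac{d}{4} + \frac{d^{2}}{4}$)
$\frac{19676 + 403}{-19748 + Q{\left(o,-173 \right)}} = \frac{19676 + 403}{-19748 + \left(\frac{1}{4} \cdot 100 + \frac{1}{4} \left(-173\right) + \frac{\left(-173\right)^{2}}{4}\right)} = \frac{20079}{-19748 + \left(25 - \frac{173}{4} + \frac{1}{4} \cdot 29929\right)} = \frac{20079}{-19748 + \left(25 - \frac{173}{4} + \frac{29929}{4}\right)} = \frac{20079}{-19748 + 7464} = \frac{20079}{-12284} = 20079 \left(- \frac{1}{12284}\right) = - \frac{20079}{12284}$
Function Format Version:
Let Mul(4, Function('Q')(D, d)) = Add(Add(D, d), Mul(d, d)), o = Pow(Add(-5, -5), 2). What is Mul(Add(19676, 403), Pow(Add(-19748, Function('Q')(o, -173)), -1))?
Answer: Rational(-20079, 12284) ≈ -1.6346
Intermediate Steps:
o = 100 (o = Pow(-10, 2) = 100)
Function('Q')(D, d) = Add(Mul(Rational(1, 4), D), Mul(Rational(1, 4), d), Mul(Rational(1, 4), Pow(d, 2))) (Function('Q')(D, d) = Mul(Rational(1, 4), Add(Add(D, d), Mul(d, d))) = Mul(Rational(1, 4), Add(Add(D, d), Pow(d, 2))) = Mul(Rational(1, 4), Add(D, d, Pow(d, 2))) = Add(Mul(Rational(1, 4), D), Mul(Rational(1, 4), d), Mul(Rational(1, 4), Pow(d, 2))))
Mul(Add(19676, 403), Pow(Add(-19748, Function('Q')(o, -173)), -1)) = Mul(Add(19676, 403), Pow(Add(-19748, Add(Mul(Rational(1, 4), 100), Mul(Rational(1, 4), -173), Mul(Rational(1, 4), Pow(-173, 2)))), -1)) = Mul(20079, Pow(Add(-19748, Add(25, Rational(-173, 4), Mul(Rational(1, 4), 29929))), -1)) = Mul(20079, Pow(Add(-19748, Add(25, Rational(-173, 4), Rational(29929, 4))), -1)) = Mul(20079, Pow(Add(-19748, 7464), -1)) = Mul(20079, Pow(-12284, -1)) = Mul(20079, Rational(-1, 12284)) = Rational(-20079, 12284)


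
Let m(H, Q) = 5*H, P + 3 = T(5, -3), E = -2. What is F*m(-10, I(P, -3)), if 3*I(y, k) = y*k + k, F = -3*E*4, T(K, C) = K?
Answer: -1200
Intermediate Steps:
P = 2 (P = -3 + 5 = 2)
F = 24 (F = -3*(-2)*4 = 6*4 = 24)
I(y, k) = k/3 + k*y/3 (I(y, k) = (y*k + k)/3 = (k*y + k)/3 = (k + k*y)/3 = k/3 + k*y/3)
F*m(-10, I(P, -3)) = 24*(5*(-10)) = 24*(-50) = -1200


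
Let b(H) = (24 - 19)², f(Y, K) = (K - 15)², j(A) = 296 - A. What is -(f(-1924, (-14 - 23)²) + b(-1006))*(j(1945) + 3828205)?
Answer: -7015382003596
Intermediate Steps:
f(Y, K) = (-15 + K)²
b(H) = 25 (b(H) = 5² = 25)
-(f(-1924, (-14 - 23)²) + b(-1006))*(j(1945) + 3828205) = -((-15 + (-14 - 23)²)² + 25)*((296 - 1*1945) + 3828205) = -((-15 + (-37)²)² + 25)*((296 - 1945) + 3828205) = -((-15 + 1369)² + 25)*(-1649 + 3828205) = -(1354² + 25)*3826556 = -(1833316 + 25)*3826556 = -1833341*3826556 = -1*7015382003596 = -7015382003596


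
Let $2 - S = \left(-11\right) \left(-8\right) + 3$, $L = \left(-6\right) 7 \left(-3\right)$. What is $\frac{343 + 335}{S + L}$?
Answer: $\frac{678}{37} \approx 18.324$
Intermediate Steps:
$L = 126$ ($L = \left(-42\right) \left(-3\right) = 126$)
$S = -89$ ($S = 2 - \left(\left(-11\right) \left(-8\right) + 3\right) = 2 - \left(88 + 3\right) = 2 - 91 = -89$)
$\frac{343 + 335}{S + L} = \frac{343 + 335}{-89 + 126} = \frac{678}{37}$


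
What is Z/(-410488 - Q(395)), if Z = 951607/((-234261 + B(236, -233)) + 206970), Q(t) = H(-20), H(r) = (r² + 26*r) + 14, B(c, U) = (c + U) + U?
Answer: 951607/11294123022 ≈ 8.4257e-5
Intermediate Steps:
B(c, U) = c + 2*U (B(c, U) = (U + c) + U = c + 2*U)
H(r) = 14 + r² + 26*r
Q(t) = -106 (Q(t) = 14 + (-20)² + 26*(-20) = 14 + 400 - 520 = -106)
Z = -951607/27521 (Z = 951607/((-234261 + (236 + 2*(-233))) + 206970) = 951607/((-234261 + (236 - 466)) + 206970) = 951607/((-234261 - 230) + 206970) = 951607/(-234491 + 206970) = 951607/(-27521) = 951607*(-1/27521) = -951607/27521 ≈ -34.578)
Z/(-410488 - Q(395)) = -951607/(27521*(-410488 - 1*(-106))) = -951607/(27521*(-410488 + 106)) = -951607/27521/(-410382) = -951607/27521*(-1/410382) = 951607/11294123022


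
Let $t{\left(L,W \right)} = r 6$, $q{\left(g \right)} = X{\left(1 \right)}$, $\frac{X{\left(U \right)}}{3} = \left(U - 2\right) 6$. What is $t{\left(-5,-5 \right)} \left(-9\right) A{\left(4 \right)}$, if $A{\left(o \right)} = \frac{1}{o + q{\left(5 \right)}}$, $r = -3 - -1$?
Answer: $- \frac{54}{7} \approx -7.7143$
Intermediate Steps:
$X{\left(U \right)} = -36 + 18 U$ ($X{\left(U \right)} = 3 \left(U - 2\right) 6 = 3 \left(-2 + U\right) 6 = 3 \left(-12 + 6 U\right) = -36 + 18 U$)
$q{\left(g \right)} = -18$ ($q{\left(g \right)} = -36 + 18 \cdot 1 = -36 + 18 = -18$)
$r = -2$ ($r = -3 + 1 = -2$)
$A{\left(o \right)} = \frac{1}{-18 + o}$ ($A{\left(o \right)} = \frac{1}{o - 18} = \frac{1}{-18 + o}$)
$t{\left(L,W \right)} = -12$ ($t{\left(L,W \right)} = \left(-2\right) 6 = -12$)
$t{\left(-5,-5 \right)} \left(-9\right) A{\left(4 \right)} = \frac{\left(-12\right) \left(-9\right)}{-18 + 4} = \frac{108}{-14} = 108 \left(- \frac{1}{14}\right) = - \frac{54}{7}$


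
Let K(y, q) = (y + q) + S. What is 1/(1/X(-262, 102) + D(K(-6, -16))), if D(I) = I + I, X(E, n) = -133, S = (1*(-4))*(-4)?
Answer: -133/1597 ≈ -0.083281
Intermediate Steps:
S = 16 (S = -4*(-4) = 16)
K(y, q) = 16 + q + y (K(y, q) = (y + q) + 16 = (q + y) + 16 = 16 + q + y)
D(I) = 2*I
1/(1/X(-262, 102) + D(K(-6, -16))) = 1/(1/(-133) + 2*(16 - 16 - 6)) = 1/(-1/133 + 2*(-6)) = 1/(-1/133 - 12) = 1/(-1597/133) = -133/1597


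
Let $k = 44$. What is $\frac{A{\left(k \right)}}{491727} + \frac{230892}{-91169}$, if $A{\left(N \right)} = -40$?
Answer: $- \frac{113539477244}{44830258863} \approx -2.5327$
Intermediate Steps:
$\frac{A{\left(k \right)}}{491727} + \frac{230892}{-91169} = - \frac{40}{491727} + \frac{230892}{-91169} = \left(-40\right) \frac{1}{491727} + 230892 \left(- \frac{1}{91169}\right) = - \frac{40}{491727} - \frac{230892}{91169} = - \frac{113539477244}{44830258863}$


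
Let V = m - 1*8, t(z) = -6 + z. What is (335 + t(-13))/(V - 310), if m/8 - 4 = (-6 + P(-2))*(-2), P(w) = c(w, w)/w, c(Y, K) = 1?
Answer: -158/91 ≈ -1.7363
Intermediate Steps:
P(w) = 1/w
m = 136 (m = 32 + 8*((-6 + 1/(-2))*(-2)) = 32 + 8*((-6 - ½)*(-2)) = 32 + 8*(-13/2*(-2)) = 32 + 8*13 = 32 + 104 = 136)
V = 128 (V = 136 - 1*8 = 136 - 8 = 128)
(335 + t(-13))/(V - 310) = (335 + (-6 - 13))/(128 - 310) = (335 - 19)/(-182) = 316*(-1/182) = -158/91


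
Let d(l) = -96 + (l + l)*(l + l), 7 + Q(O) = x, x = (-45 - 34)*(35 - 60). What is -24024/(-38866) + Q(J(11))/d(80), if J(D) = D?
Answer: 21537387/30976202 ≈ 0.69529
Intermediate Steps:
x = 1975 (x = -79*(-25) = 1975)
Q(O) = 1968 (Q(O) = -7 + 1975 = 1968)
d(l) = -96 + 4*l**2 (d(l) = -96 + (2*l)*(2*l) = -96 + 4*l**2)
-24024/(-38866) + Q(J(11))/d(80) = -24024/(-38866) + 1968/(-96 + 4*80**2) = -24024*(-1/38866) + 1968/(-96 + 4*6400) = 12012/19433 + 1968/(-96 + 25600) = 12012/19433 + 1968/25504 = 12012/19433 + 1968*(1/25504) = 12012/19433 + 123/1594 = 21537387/30976202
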